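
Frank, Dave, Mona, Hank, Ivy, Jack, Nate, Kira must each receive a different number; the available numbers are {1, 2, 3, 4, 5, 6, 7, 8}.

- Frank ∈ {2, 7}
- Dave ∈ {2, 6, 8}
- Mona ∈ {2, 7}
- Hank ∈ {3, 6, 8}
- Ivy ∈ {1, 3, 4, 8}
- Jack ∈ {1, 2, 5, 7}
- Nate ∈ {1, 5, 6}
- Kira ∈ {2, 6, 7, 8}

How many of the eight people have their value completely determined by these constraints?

The 8 variables together cover exactly {1, 2, 3, 4, 5, 6, 7, 8} — 8 values for 8 variables — and 4 appears only in Ivy's list, so Ivy = 4.
The 7 still-open variables together cover exactly {1, 2, 3, 5, 6, 7, 8} — 7 values for 7 variables — and 3 appears only in Hank's list, so Hank = 3.
Frank and Mona share exactly the 2 values {2, 7}; by pigeonhole those values go to them, so strike 2, 7 from Dave, Jack, Kira.
Dave and Kira share exactly the 2 values {6, 8}; by pigeonhole those values go to them, so strike 6, 8 from Nate.
Determined: Hank=3, Ivy=4. The other people each still have more than one consistent value. That makes 2.

2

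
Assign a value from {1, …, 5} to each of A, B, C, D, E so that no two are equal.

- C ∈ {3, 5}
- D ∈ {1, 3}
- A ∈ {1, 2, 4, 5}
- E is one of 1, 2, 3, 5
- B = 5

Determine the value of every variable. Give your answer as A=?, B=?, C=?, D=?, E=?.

A=4, B=5, C=3, D=1, E=2

B must be 5 (only option left). Strike 5 from A, C, E.
That leaves C = 3. Eliminate 3 elsewhere: D, E.
D has just one choice, so D = 1. Strike 1 from A, E.
E has just one choice, so E = 2. Remove 2 from A.
A's domain is down to {4}, so A = 4.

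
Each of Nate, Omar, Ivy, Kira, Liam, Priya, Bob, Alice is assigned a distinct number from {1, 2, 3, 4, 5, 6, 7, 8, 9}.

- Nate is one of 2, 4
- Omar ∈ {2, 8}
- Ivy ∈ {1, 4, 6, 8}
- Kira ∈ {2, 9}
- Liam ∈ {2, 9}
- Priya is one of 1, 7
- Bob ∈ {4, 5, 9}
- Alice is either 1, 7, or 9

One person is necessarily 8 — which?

The 8 variables draw from only 8 values {1, 2, 4, 5, 6, 7, 8, 9}, so each is used; only Bob can be 5, hence Bob = 5.
Among the 7 still-open variables, 6 fits only Ivy (and all 7 values in {1, 2, 4, 6, 7, 8, 9} must be used), so Ivy = 6.
The 6 still-open variables draw from only 6 values {1, 2, 4, 7, 8, 9}, so each is used; only Nate can be 4, hence Nate = 4.
The 5 still-open variables draw from only 5 values {1, 2, 7, 8, 9}, so each is used; only Omar can be 8, hence Omar = 8.

Omar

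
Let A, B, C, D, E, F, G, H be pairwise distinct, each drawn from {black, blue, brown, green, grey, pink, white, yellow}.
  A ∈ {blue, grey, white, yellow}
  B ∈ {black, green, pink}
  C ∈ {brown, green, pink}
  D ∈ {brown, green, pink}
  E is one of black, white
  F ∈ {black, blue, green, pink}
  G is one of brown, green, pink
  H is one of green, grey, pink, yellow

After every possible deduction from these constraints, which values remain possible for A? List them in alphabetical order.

grey, yellow

C, D, G between them cover only {brown, green, pink} — a naked triple. Remove those values from B, F, H.
B's domain is down to {black}, so B = black. Remove black from E, F.
That leaves E = white. Strike white from A.
F's domain is down to {blue}, so F = blue. Eliminate blue elsewhere: A.
No further eliminations apply; A can still be any of grey, yellow.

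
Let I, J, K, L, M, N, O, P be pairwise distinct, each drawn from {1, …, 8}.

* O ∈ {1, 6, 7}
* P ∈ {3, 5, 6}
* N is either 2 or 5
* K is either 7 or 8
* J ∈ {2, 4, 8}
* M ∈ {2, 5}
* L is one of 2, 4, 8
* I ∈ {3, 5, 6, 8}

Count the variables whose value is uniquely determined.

Among the 8 variables, 1 fits only O (and all 8 values in {1, 2, 3, 4, 5, 6, 7, 8} must be used), so O = 1.
The 7 still-open variables together cover exactly {2, 3, 4, 5, 6, 7, 8} — 7 values for 7 variables — and 7 appears only in K's list, so K = 7.
M and N between them cover only {2, 5} — a naked pair. Remove those values from I, J, L, P.
The 2 variables J and L are confined to {4, 8}, which locks those values in; drop them from I.
Determined: K=7, O=1. The other variables each still have more than one consistent value. That makes 2.

2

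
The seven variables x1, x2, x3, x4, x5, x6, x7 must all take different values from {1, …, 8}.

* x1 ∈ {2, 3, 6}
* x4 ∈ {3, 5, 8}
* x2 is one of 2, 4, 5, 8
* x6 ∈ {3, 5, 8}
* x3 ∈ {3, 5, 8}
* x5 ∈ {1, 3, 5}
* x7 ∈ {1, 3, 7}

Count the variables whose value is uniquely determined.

The 3 variables x3, x4, x6 are confined to {3, 5, 8}, which locks those values in; drop them from x1, x2, x5, x7.
x5 must be 1 (only option left). Remove 1 from x7.
x7 must be 7 (only option left).
Determined: x5=1, x7=7. The other variables each still have more than one consistent value. That makes 2.

2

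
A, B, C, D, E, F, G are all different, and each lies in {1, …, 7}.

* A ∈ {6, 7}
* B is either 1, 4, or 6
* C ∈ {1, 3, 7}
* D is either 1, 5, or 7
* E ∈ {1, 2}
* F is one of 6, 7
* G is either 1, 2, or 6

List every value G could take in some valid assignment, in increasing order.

1, 2

The 7 variables together cover exactly {1, 2, 3, 4, 5, 6, 7} — 7 values for 7 variables — and 3 appears only in C's list, so C = 3.
Among the 6 still-open variables, 4 fits only B (and all 6 values in {1, 2, 4, 5, 6, 7} must be used), so B = 4.
The 5 still-open variables together cover exactly {1, 2, 5, 6, 7} — 5 values for 5 variables — and 5 appears only in D's list, so D = 5.
A and F share exactly the 2 values {6, 7}; by pigeonhole those values go to them, so strike 6, 7 from G.
No further eliminations apply; G can still be any of 1, 2.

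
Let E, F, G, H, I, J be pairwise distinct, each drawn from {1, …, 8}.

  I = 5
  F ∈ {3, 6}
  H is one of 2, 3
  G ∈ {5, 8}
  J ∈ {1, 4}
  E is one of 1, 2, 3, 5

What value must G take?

I must be 5 (only option left). Eliminate 5 elsewhere: E, G.
So G = 8.

8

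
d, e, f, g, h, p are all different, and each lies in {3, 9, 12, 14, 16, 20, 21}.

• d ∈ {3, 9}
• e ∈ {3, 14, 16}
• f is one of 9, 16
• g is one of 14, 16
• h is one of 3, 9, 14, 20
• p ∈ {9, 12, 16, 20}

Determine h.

20

The 6 variables together cover exactly {3, 9, 12, 14, 16, 20} — 6 values for 6 variables — and 12 appears only in p's list, so p = 12.
The 5 still-open variables together cover exactly {3, 9, 14, 16, 20} — 5 values for 5 variables — and 20 appears only in h's list, so h = 20.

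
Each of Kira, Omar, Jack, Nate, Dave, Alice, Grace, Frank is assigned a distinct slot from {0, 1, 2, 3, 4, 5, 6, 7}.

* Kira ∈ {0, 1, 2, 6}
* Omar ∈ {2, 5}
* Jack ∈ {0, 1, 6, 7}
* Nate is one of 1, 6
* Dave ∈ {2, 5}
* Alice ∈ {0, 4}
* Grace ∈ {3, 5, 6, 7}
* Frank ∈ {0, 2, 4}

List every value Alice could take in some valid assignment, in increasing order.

Among the 8 variables, 3 fits only Grace (and all 8 values in {0, 1, 2, 3, 4, 5, 6, 7} must be used), so Grace = 3.
The 7 still-open variables together cover exactly {0, 1, 2, 4, 5, 6, 7} — 7 values for 7 variables — and 7 appears only in Jack's list, so Jack = 7.
The 2 variables Omar and Dave are confined to {2, 5}, which locks those values in; drop them from Kira, Frank.
The 2 variables Alice and Frank are confined to {0, 4}, which locks those values in; drop them from Kira.
No further eliminations apply; Alice can still be any of 0, 4.

0, 4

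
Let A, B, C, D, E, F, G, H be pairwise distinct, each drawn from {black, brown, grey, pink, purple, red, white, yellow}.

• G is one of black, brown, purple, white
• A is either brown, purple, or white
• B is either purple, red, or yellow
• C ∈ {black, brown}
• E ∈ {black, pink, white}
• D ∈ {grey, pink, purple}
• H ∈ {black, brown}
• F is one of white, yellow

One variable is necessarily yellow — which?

F

The 8 variables together cover exactly {black, brown, grey, pink, purple, red, white, yellow} — 8 values for 8 variables — and grey appears only in D's list, so D = grey.
The 7 still-open variables together cover exactly {black, brown, pink, purple, red, white, yellow} — 7 values for 7 variables — and pink appears only in E's list, so E = pink.
The 6 still-open variables draw from only 6 values {black, brown, purple, red, white, yellow}, so each is used; only B can be red, hence B = red.
The 5 still-open variables together cover exactly {black, brown, purple, white, yellow} — 5 values for 5 variables — and yellow appears only in F's list, so F = yellow.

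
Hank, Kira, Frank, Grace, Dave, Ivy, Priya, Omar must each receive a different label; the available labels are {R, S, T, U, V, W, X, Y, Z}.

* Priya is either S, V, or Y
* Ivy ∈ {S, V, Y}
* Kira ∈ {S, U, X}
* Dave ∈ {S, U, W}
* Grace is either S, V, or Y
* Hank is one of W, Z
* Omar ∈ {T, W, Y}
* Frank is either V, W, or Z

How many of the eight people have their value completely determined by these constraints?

Among the 8 variables, T fits only Omar (and all 8 values in {S, T, U, V, W, X, Y, Z} must be used), so Omar = T.
Among the 7 still-open variables, X fits only Kira (and all 7 values in {S, U, V, W, X, Y, Z} must be used), so Kira = X.
The 6 still-open variables draw from only 6 values {S, U, V, W, Y, Z}, so each is used; only Dave can be U, hence Dave = U.
Grace, Ivy, Priya between them cover only {S, V, Y} — a naked triple. Remove those values from Frank.
Determined: Kira=X, Dave=U, Omar=T. The other people each still have more than one consistent value. That makes 3.

3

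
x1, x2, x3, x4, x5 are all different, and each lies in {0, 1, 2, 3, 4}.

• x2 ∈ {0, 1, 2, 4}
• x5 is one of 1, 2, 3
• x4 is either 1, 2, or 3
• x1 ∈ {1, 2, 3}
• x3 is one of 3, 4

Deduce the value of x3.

4

The 5 variables draw from only 5 values {0, 1, 2, 3, 4}, so each is used; only x2 can be 0, hence x2 = 0.
Among the 4 still-open variables, 4 fits only x3 (and all 4 values in {1, 2, 3, 4} must be used), so x3 = 4.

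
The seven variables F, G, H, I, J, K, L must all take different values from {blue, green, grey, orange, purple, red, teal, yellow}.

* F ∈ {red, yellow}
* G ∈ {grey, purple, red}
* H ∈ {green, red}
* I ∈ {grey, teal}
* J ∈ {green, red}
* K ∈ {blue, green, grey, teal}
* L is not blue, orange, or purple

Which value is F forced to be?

yellow

The 7 variables draw from only 7 values {blue, green, grey, purple, red, teal, yellow}, so each is used; only K can be blue, hence K = blue.
The 6 still-open variables draw from only 6 values {green, grey, purple, red, teal, yellow}, so each is used; only G can be purple, hence G = purple.
H and J between them cover only {green, red} — a naked pair. Remove those values from F, L.
So F = yellow.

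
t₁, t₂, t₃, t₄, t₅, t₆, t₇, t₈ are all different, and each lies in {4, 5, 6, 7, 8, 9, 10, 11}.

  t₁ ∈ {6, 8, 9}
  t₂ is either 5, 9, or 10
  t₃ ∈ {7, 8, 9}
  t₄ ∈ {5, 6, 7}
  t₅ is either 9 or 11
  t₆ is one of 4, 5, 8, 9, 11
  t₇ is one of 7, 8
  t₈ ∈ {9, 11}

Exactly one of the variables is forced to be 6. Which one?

The 8 variables together cover exactly {4, 5, 6, 7, 8, 9, 10, 11} — 8 values for 8 variables — and 4 appears only in t₆'s list, so t₆ = 4.
Among the 7 still-open variables, 10 fits only t₂ (and all 7 values in {5, 6, 7, 8, 9, 10, 11} must be used), so t₂ = 10.
The 6 still-open variables together cover exactly {5, 6, 7, 8, 9, 11} — 6 values for 6 variables — and 5 appears only in t₄'s list, so t₄ = 5.
The 5 still-open variables together cover exactly {6, 7, 8, 9, 11} — 5 values for 5 variables — and 6 appears only in t₁'s list, so t₁ = 6.

t₁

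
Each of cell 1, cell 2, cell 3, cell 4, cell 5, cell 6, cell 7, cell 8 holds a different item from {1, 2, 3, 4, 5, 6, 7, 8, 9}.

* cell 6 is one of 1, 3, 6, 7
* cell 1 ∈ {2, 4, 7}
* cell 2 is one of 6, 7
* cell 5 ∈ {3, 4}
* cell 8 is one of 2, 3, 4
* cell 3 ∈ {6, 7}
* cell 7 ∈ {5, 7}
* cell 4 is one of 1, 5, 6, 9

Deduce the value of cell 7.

5

Among the 8 variables, 9 fits only cell 4 (and all 8 values in {1, 2, 3, 4, 5, 6, 7, 9} must be used), so cell 4 = 9.
The 7 still-open variables together cover exactly {1, 2, 3, 4, 5, 6, 7} — 7 values for 7 variables — and 1 appears only in cell 6's list, so cell 6 = 1.
The 6 still-open variables draw from only 6 values {2, 3, 4, 5, 6, 7}, so each is used; only cell 7 can be 5, hence cell 7 = 5.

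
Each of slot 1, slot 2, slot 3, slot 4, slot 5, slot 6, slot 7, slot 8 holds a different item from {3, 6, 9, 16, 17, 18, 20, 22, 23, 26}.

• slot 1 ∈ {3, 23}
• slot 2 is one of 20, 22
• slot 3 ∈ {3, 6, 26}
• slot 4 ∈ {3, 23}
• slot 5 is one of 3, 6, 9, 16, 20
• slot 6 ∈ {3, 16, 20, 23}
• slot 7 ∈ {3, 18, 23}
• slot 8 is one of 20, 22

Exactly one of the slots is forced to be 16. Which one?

slot 6

slot 1 and slot 4 share exactly the 2 values {3, 23}; by pigeonhole those values go to them, so strike 3, 23 from slot 3, slot 5, slot 6, slot 7.
That leaves slot 7 = 18.
slot 2 and slot 8 share exactly the 2 values {20, 22}; by pigeonhole those values go to them, so strike 20, 22 from slot 5, slot 6.
So 16 goes to slot 6.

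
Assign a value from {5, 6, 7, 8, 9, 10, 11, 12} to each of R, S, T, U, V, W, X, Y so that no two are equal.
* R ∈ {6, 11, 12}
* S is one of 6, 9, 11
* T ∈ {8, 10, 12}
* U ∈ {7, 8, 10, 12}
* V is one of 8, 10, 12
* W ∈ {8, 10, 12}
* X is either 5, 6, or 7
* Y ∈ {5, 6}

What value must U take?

7

The 8 variables draw from only 8 values {5, 6, 7, 8, 9, 10, 11, 12}, so each is used; only S can be 9, hence S = 9.
The 7 still-open variables draw from only 7 values {5, 6, 7, 8, 10, 11, 12}, so each is used; only R can be 11, hence R = 11.
T, V, W between them cover only {8, 10, 12} — a naked triple. Remove those values from U.
So U = 7.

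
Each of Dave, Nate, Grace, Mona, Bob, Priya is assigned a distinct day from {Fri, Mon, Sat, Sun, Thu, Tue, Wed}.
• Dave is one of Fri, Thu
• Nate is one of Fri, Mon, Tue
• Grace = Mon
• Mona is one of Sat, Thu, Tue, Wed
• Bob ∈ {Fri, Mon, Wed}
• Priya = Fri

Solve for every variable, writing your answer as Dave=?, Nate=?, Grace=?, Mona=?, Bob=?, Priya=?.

Grace must be Mon (only option left). Eliminate Mon elsewhere: Nate, Bob.
Priya must be Fri (only option left). Strike Fri from Dave, Nate, Bob.
Dave must be Thu (only option left). So Mona can't be Thu.
Nate has just one choice, so Nate = Tue. So Mona can't be Tue.
Bob's domain is down to {Wed}, so Bob = Wed. Eliminate Wed elsewhere: Mona.
That leaves Mona = Sat.

Dave=Thu, Nate=Tue, Grace=Mon, Mona=Sat, Bob=Wed, Priya=Fri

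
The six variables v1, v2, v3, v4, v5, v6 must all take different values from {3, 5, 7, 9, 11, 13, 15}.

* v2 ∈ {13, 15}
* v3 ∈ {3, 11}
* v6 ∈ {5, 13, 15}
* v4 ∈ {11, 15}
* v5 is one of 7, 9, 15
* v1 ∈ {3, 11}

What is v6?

v1 and v3 between them cover only {3, 11} — a naked pair. Remove those values from v4.
v4 must be 15 (only option left). Remove 15 from v2, v5, v6.
That leaves v2 = 13. So v6 can't be 13.
So v6 = 5.

5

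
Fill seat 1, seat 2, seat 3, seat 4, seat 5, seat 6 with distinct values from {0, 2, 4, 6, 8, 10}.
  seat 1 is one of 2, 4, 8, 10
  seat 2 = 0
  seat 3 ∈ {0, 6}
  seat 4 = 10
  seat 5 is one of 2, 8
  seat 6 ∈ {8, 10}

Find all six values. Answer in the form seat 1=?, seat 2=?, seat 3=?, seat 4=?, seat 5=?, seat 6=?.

seat 2's domain is down to {0}, so seat 2 = 0. So seat 3 can't be 0.
seat 3 must be 6 (only option left).
That leaves seat 4 = 10. Eliminate 10 elsewhere: seat 1, seat 6.
That leaves seat 6 = 8. Eliminate 8 elsewhere: seat 1, seat 5.
seat 5 must be 2 (only option left). Strike 2 from seat 1.
seat 1's domain is down to {4}, so seat 1 = 4.

seat 1=4, seat 2=0, seat 3=6, seat 4=10, seat 5=2, seat 6=8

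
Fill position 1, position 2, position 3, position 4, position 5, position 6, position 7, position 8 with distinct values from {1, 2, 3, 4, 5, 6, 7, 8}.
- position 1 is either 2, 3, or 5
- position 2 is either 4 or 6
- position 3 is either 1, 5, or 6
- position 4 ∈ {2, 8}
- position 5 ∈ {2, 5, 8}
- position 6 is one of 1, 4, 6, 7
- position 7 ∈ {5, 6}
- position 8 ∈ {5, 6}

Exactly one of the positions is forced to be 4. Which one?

Among the 8 variables, 3 fits only position 1 (and all 8 values in {1, 2, 3, 4, 5, 6, 7, 8} must be used), so position 1 = 3.
The 7 still-open variables draw from only 7 values {1, 2, 4, 5, 6, 7, 8}, so each is used; only position 6 can be 7, hence position 6 = 7.
The 6 still-open variables together cover exactly {1, 2, 4, 5, 6, 8} — 6 values for 6 variables — and 1 appears only in position 3's list, so position 3 = 1.
The 5 still-open variables draw from only 5 values {2, 4, 5, 6, 8}, so each is used; only position 2 can be 4, hence position 2 = 4.

position 2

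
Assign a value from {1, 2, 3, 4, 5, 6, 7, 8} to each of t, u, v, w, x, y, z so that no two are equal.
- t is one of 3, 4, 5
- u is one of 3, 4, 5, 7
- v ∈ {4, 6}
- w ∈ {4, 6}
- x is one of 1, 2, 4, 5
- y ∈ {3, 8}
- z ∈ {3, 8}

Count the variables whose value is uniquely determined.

The 2 variables v and w are confined to {4, 6}, which locks those values in; drop them from t, u, x.
y and z share exactly the 2 values {3, 8}; by pigeonhole those values go to them, so strike 3, 8 from t, u.
t has just one choice, so t = 5. Strike 5 from u, x.
u must be 7 (only option left).
Determined: t=5, u=7. The other variables each still have more than one consistent value. That makes 2.

2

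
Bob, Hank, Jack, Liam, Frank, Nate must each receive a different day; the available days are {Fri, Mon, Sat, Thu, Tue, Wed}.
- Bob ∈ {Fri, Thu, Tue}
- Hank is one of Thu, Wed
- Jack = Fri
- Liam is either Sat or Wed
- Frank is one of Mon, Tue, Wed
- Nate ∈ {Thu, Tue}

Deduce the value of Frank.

Jack's domain is down to {Fri}, so Jack = Fri. Eliminate Fri elsewhere: Bob.
The 5 still-open variables draw from only 5 values {Mon, Sat, Thu, Tue, Wed}, so each is used; only Frank can be Mon, hence Frank = Mon.

Mon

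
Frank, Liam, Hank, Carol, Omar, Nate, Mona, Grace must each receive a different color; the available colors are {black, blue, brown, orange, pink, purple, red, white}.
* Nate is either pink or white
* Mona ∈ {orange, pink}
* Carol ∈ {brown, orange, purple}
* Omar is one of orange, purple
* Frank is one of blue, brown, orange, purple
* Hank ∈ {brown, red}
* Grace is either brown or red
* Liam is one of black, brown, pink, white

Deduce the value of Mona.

The 8 variables draw from only 8 values {black, blue, brown, orange, pink, purple, red, white}, so each is used; only Liam can be black, hence Liam = black.
The 7 still-open variables together cover exactly {blue, brown, orange, pink, purple, red, white} — 7 values for 7 variables — and blue appears only in Frank's list, so Frank = blue.
Among the 6 still-open variables, white fits only Nate (and all 6 values in {brown, orange, pink, purple, red, white} must be used), so Nate = white.
The 5 still-open variables together cover exactly {brown, orange, pink, purple, red} — 5 values for 5 variables — and pink appears only in Mona's list, so Mona = pink.

pink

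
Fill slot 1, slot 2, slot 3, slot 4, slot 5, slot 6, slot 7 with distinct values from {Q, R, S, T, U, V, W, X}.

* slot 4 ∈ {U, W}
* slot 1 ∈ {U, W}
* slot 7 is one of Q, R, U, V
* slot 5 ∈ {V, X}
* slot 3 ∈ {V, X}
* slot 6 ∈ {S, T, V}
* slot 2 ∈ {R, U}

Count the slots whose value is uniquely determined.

2

The 2 variables slot 1 and slot 4 are confined to {U, W}, which locks those values in; drop them from slot 2, slot 7.
slot 2 has just one choice, so slot 2 = R. Remove R from slot 7.
The 2 variables slot 3 and slot 5 are confined to {V, X}, which locks those values in; drop them from slot 6, slot 7.
slot 7's domain is down to {Q}, so slot 7 = Q.
Determined: slot 2=R, slot 7=Q. The other slots each still have more than one consistent value. That makes 2.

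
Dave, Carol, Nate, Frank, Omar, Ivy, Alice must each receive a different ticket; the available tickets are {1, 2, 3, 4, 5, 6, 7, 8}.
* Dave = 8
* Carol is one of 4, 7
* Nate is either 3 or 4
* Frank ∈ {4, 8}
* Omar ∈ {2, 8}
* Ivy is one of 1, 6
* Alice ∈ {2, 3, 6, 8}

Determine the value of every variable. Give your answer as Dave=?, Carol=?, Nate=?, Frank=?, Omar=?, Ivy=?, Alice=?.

Dave must be 8 (only option left). So Frank, Omar, Alice can't be 8.
That leaves Frank = 4. Eliminate 4 elsewhere: Carol, Nate.
Omar must be 2 (only option left). Remove 2 from Alice.
That leaves Carol = 7.
Nate must be 3 (only option left). Remove 3 from Alice.
Alice has just one choice, so Alice = 6. So Ivy can't be 6.
Ivy must be 1 (only option left).

Dave=8, Carol=7, Nate=3, Frank=4, Omar=2, Ivy=1, Alice=6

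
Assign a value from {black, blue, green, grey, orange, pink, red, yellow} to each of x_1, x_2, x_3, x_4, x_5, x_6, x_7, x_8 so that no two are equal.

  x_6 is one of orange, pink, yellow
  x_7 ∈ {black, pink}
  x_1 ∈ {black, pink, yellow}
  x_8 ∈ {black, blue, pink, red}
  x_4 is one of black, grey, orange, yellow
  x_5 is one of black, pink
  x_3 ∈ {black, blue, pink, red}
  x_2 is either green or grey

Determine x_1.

yellow

The 8 variables together cover exactly {black, blue, green, grey, orange, pink, red, yellow} — 8 values for 8 variables — and green appears only in x_2's list, so x_2 = green.
The 7 still-open variables draw from only 7 values {black, blue, grey, orange, pink, red, yellow}, so each is used; only x_4 can be grey, hence x_4 = grey.
Among the 6 still-open variables, orange fits only x_6 (and all 6 values in {black, blue, orange, pink, red, yellow} must be used), so x_6 = orange.
The 5 still-open variables together cover exactly {black, blue, pink, red, yellow} — 5 values for 5 variables — and yellow appears only in x_1's list, so x_1 = yellow.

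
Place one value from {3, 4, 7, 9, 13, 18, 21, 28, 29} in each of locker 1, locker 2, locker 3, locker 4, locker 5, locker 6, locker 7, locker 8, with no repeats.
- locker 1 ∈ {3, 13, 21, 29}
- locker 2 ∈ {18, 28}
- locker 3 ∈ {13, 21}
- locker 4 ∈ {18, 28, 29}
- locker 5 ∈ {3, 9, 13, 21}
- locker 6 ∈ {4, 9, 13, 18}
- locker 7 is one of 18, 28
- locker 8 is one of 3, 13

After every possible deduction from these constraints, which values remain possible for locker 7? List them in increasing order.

18, 28

The 8 variables together cover exactly {3, 4, 9, 13, 18, 21, 28, 29} — 8 values for 8 variables — and 4 appears only in locker 6's list, so locker 6 = 4.
Among the 7 still-open variables, 9 fits only locker 5 (and all 7 values in {3, 9, 13, 18, 21, 28, 29} must be used), so locker 5 = 9.
locker 2 and locker 7 between them cover only {18, 28} — a naked pair. Remove those values from locker 4.
That leaves locker 4 = 29. Strike 29 from locker 1.
No further eliminations apply; locker 7 can still be any of 18, 28.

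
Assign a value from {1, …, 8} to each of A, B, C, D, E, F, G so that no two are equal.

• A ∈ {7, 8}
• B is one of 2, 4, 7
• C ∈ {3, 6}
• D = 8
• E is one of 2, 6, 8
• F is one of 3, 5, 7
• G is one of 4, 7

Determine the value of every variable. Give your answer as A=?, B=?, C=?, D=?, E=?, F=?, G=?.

D has just one choice, so D = 8. Remove 8 from A, E.
A must be 7 (only option left). Eliminate 7 elsewhere: B, F, G.
G's domain is down to {4}, so G = 4. Remove 4 from B.
B must be 2 (only option left). Strike 2 from E.
That leaves E = 6. Eliminate 6 elsewhere: C.
That leaves C = 3. So F can't be 3.
F's domain is down to {5}, so F = 5.

A=7, B=2, C=3, D=8, E=6, F=5, G=4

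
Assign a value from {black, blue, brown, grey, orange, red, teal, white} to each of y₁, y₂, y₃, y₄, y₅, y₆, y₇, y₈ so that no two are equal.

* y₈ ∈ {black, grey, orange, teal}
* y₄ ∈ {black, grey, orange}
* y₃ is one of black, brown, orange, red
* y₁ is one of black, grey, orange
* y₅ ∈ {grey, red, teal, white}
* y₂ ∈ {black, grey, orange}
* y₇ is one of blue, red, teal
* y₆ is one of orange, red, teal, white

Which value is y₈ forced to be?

The 8 variables together cover exactly {black, blue, brown, grey, orange, red, teal, white} — 8 values for 8 variables — and blue appears only in y₇'s list, so y₇ = blue.
The 7 still-open variables draw from only 7 values {black, brown, grey, orange, red, teal, white}, so each is used; only y₃ can be brown, hence y₃ = brown.
y₁, y₂, y₄ share exactly the 3 values {black, grey, orange}; by pigeonhole those values go to them, so strike black, grey, orange from y₅, y₆, y₈.
So y₈ = teal.

teal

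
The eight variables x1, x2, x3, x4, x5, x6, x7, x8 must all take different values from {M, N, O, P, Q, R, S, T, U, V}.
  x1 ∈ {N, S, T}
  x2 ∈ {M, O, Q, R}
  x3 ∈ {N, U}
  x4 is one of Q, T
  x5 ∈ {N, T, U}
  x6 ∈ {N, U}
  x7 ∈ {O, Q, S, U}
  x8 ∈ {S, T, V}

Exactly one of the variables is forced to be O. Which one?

The 2 variables x3 and x6 are confined to {N, U}, which locks those values in; drop them from x1, x5, x7.
That leaves x5 = T. Eliminate T elsewhere: x1, x4, x8.
x1 has just one choice, so x1 = S. Eliminate S elsewhere: x7, x8.
x4 has just one choice, so x4 = Q. Strike Q from x2, x7.
So O goes to x7.

x7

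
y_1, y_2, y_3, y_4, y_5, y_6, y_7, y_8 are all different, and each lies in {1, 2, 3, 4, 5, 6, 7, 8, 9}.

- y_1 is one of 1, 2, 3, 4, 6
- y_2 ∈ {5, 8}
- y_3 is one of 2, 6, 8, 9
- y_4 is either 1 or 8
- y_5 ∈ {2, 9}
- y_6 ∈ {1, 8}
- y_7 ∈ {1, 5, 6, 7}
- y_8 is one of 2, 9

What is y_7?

7

The 2 variables y_4 and y_6 are confined to {1, 8}, which locks those values in; drop them from y_1, y_2, y_3, y_7.
y_2 has just one choice, so y_2 = 5. So y_7 can't be 5.
y_5 and y_8 share exactly the 2 values {2, 9}; by pigeonhole those values go to them, so strike 2, 9 from y_1, y_3.
y_3 has just one choice, so y_3 = 6. Eliminate 6 elsewhere: y_1, y_7.
So y_7 = 7.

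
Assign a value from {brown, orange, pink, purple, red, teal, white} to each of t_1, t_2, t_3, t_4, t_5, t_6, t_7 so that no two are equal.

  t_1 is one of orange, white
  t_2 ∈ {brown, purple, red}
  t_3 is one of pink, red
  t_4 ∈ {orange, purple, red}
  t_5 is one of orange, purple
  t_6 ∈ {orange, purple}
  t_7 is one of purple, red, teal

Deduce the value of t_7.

teal

Among the 7 variables, brown fits only t_2 (and all 7 values in {brown, orange, pink, purple, red, teal, white} must be used), so t_2 = brown.
The 6 still-open variables draw from only 6 values {orange, pink, purple, red, teal, white}, so each is used; only t_3 can be pink, hence t_3 = pink.
The 5 still-open variables together cover exactly {orange, purple, red, teal, white} — 5 values for 5 variables — and teal appears only in t_7's list, so t_7 = teal.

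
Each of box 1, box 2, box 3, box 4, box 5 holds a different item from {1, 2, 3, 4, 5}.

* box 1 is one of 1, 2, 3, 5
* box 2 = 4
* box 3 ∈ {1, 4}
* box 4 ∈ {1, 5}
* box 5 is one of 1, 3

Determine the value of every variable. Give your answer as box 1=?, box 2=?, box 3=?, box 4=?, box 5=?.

box 1=2, box 2=4, box 3=1, box 4=5, box 5=3

box 2 has just one choice, so box 2 = 4. Strike 4 from box 3.
box 3 must be 1 (only option left). So box 1, box 4, box 5 can't be 1.
That leaves box 4 = 5. Eliminate 5 elsewhere: box 1.
That leaves box 5 = 3. Eliminate 3 elsewhere: box 1.
box 1 has just one choice, so box 1 = 2.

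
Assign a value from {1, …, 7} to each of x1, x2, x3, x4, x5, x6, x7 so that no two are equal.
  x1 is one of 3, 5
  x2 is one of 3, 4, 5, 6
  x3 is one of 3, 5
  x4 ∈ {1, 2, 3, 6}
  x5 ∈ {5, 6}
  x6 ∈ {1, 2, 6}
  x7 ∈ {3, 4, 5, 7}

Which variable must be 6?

x5

The 7 variables draw from only 7 values {1, 2, 3, 4, 5, 6, 7}, so each is used; only x7 can be 7, hence x7 = 7.
The 6 still-open variables draw from only 6 values {1, 2, 3, 4, 5, 6}, so each is used; only x2 can be 4, hence x2 = 4.
The 2 variables x1 and x3 are confined to {3, 5}, which locks those values in; drop them from x4, x5.
So 6 goes to x5.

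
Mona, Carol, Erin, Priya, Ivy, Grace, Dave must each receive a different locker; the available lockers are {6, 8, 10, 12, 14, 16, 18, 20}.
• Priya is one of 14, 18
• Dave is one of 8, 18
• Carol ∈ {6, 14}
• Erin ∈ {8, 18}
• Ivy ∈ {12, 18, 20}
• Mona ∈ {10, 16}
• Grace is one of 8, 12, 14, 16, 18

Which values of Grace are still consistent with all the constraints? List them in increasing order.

12, 16

Erin and Dave between them cover only {8, 18} — a naked pair. Remove those values from Priya, Ivy, Grace.
Priya's domain is down to {14}, so Priya = 14. Remove 14 from Carol, Grace.
Carol has just one choice, so Carol = 6.
No further eliminations apply; Grace can still be any of 12, 16.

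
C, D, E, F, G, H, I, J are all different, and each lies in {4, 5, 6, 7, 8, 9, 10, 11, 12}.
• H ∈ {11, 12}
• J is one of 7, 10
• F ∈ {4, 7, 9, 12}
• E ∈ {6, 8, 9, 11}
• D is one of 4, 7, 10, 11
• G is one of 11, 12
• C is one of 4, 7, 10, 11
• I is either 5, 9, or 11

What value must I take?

G and H share exactly the 2 values {11, 12}; by pigeonhole those values go to them, so strike 11, 12 from C, D, E, F, I.
C, D, J share exactly the 3 values {4, 7, 10}; by pigeonhole those values go to them, so strike 4, 7, 10 from F.
F has just one choice, so F = 9. Remove 9 from E, I.
So I = 5.

5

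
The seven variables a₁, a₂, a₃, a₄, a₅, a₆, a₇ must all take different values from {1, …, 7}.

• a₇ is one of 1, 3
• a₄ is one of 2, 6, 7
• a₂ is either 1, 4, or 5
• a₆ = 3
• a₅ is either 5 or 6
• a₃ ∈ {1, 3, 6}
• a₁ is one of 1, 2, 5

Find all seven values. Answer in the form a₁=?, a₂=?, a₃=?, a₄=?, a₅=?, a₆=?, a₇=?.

a₆ must be 3 (only option left). Strike 3 from a₃, a₇.
That leaves a₇ = 1. Eliminate 1 elsewhere: a₁, a₂, a₃.
That leaves a₃ = 6. Remove 6 from a₄, a₅.
a₅'s domain is down to {5}, so a₅ = 5. Eliminate 5 elsewhere: a₁, a₂.
That leaves a₁ = 2. So a₄ can't be 2.
a₂'s domain is down to {4}, so a₂ = 4.
That leaves a₄ = 7.

a₁=2, a₂=4, a₃=6, a₄=7, a₅=5, a₆=3, a₇=1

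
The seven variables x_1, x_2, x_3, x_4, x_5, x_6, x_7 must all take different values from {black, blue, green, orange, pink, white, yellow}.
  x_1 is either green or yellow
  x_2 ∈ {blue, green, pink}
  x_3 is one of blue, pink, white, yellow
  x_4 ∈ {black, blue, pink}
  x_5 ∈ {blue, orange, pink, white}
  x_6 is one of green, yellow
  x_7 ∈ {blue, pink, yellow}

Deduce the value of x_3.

white

Among the 7 variables, black fits only x_4 (and all 7 values in {black, blue, green, orange, pink, white, yellow} must be used), so x_4 = black.
The 6 still-open variables together cover exactly {blue, green, orange, pink, white, yellow} — 6 values for 6 variables — and orange appears only in x_5's list, so x_5 = orange.
The 5 still-open variables together cover exactly {blue, green, pink, white, yellow} — 5 values for 5 variables — and white appears only in x_3's list, so x_3 = white.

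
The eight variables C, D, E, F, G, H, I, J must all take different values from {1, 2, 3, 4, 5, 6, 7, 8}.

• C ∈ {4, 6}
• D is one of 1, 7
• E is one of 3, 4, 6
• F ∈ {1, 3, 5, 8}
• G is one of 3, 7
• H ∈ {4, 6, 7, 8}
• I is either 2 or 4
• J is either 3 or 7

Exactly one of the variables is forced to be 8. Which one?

H

The 8 variables draw from only 8 values {1, 2, 3, 4, 5, 6, 7, 8}, so each is used; only I can be 2, hence I = 2.
The 7 still-open variables together cover exactly {1, 3, 4, 5, 6, 7, 8} — 7 values for 7 variables — and 5 appears only in F's list, so F = 5.
The 6 still-open variables together cover exactly {1, 3, 4, 6, 7, 8} — 6 values for 6 variables — and 1 appears only in D's list, so D = 1.
The 5 still-open variables together cover exactly {3, 4, 6, 7, 8} — 5 values for 5 variables — and 8 appears only in H's list, so H = 8.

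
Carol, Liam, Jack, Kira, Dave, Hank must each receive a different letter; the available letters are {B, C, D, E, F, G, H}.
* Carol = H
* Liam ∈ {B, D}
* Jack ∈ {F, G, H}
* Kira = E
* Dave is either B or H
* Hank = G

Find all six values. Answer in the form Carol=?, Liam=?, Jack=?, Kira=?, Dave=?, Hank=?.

Carol must be H (only option left). Eliminate H elsewhere: Jack, Dave.
Kira has just one choice, so Kira = E.
Dave must be B (only option left). So Liam can't be B.
That leaves Hank = G. Eliminate G elsewhere: Jack.
Liam has just one choice, so Liam = D.
Jack must be F (only option left).

Carol=H, Liam=D, Jack=F, Kira=E, Dave=B, Hank=G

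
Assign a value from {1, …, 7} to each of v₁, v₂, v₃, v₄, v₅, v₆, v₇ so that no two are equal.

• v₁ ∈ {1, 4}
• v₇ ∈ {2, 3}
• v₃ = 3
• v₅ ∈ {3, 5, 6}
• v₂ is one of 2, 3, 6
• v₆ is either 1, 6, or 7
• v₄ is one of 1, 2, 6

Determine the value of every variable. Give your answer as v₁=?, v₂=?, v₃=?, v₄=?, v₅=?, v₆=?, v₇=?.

v₃ has just one choice, so v₃ = 3. Eliminate 3 elsewhere: v₂, v₅, v₇.
v₇'s domain is down to {2}, so v₇ = 2. Strike 2 from v₂, v₄.
v₂'s domain is down to {6}, so v₂ = 6. Remove 6 from v₄, v₅, v₆.
v₄ has just one choice, so v₄ = 1. Strike 1 from v₁, v₆.
v₅ must be 5 (only option left).
That leaves v₆ = 7.
That leaves v₁ = 4.

v₁=4, v₂=6, v₃=3, v₄=1, v₅=5, v₆=7, v₇=2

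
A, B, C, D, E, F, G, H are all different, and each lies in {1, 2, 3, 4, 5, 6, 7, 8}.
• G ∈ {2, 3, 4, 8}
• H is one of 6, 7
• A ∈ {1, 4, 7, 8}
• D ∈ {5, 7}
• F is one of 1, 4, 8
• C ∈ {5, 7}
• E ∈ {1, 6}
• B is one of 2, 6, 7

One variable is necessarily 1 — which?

E

The 8 variables draw from only 8 values {1, 2, 3, 4, 5, 6, 7, 8}, so each is used; only G can be 3, hence G = 3.
The 7 still-open variables draw from only 7 values {1, 2, 4, 5, 6, 7, 8}, so each is used; only B can be 2, hence B = 2.
C and D share exactly the 2 values {5, 7}; by pigeonhole those values go to them, so strike 5, 7 from A, H.
H has just one choice, so H = 6. So E can't be 6.
So 1 goes to E.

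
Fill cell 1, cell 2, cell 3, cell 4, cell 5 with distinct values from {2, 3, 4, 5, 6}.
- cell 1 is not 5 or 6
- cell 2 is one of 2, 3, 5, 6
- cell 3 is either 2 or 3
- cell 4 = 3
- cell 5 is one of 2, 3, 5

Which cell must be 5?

cell 5

cell 4 has just one choice, so cell 4 = 3. So cell 1, cell 2, cell 3, cell 5 can't be 3.
cell 3 has just one choice, so cell 3 = 2. Remove 2 from cell 1, cell 2, cell 5.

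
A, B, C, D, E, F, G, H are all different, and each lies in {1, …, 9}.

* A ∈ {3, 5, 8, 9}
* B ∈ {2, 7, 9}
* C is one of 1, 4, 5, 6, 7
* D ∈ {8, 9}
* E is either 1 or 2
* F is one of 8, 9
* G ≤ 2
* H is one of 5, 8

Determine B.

D and F between them cover only {8, 9} — a naked pair. Remove those values from A, B, H.
That leaves H = 5. So A, C can't be 5.
That leaves A = 3.
E and G share exactly the 2 values {1, 2}; by pigeonhole those values go to them, so strike 1, 2 from B, C.
So B = 7.

7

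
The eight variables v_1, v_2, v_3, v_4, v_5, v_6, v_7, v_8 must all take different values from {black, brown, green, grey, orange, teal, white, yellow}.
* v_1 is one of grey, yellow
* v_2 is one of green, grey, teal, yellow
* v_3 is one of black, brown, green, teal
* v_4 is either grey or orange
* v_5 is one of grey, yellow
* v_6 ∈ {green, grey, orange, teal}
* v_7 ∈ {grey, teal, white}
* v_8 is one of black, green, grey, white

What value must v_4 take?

orange

The 8 variables together cover exactly {black, brown, green, grey, orange, teal, white, yellow} — 8 values for 8 variables — and brown appears only in v_3's list, so v_3 = brown.
The 7 still-open variables together cover exactly {black, green, grey, orange, teal, white, yellow} — 7 values for 7 variables — and black appears only in v_8's list, so v_8 = black.
Among the 6 still-open variables, white fits only v_7 (and all 6 values in {green, grey, orange, teal, white, yellow} must be used), so v_7 = white.
v_1 and v_5 between them cover only {grey, yellow} — a naked pair. Remove those values from v_2, v_4, v_6.
So v_4 = orange.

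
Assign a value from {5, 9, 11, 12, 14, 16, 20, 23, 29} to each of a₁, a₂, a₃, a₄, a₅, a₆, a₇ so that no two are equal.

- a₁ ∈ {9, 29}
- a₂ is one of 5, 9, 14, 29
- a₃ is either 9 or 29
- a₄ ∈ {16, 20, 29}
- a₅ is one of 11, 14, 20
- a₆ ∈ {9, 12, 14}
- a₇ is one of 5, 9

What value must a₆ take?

12

a₁ and a₃ share exactly the 2 values {9, 29}; by pigeonhole those values go to them, so strike 9, 29 from a₂, a₄, a₆, a₇.
a₇'s domain is down to {5}, so a₇ = 5. Remove 5 from a₂.
a₂ has just one choice, so a₂ = 14. Strike 14 from a₅, a₆.
So a₆ = 12.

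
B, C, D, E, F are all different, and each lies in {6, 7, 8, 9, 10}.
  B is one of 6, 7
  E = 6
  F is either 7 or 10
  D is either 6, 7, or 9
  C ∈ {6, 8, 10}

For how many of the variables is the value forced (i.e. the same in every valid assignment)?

E must be 6 (only option left). So B, C, D can't be 6.
That leaves B = 7. Strike 7 from D, F.
D's domain is down to {9}, so D = 9.
F must be 10 (only option left). Strike 10 from C.
C has just one choice, so C = 8.
Every variable is fixed: B=7, C=8, D=9, E=6, F=10. That makes 5.

5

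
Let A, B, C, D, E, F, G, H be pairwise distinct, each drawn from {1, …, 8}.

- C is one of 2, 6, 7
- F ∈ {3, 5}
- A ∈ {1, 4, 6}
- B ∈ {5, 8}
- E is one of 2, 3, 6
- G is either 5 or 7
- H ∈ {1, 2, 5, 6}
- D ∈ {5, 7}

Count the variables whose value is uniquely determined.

The 8 variables draw from only 8 values {1, 2, 3, 4, 5, 6, 7, 8}, so each is used; only A can be 4, hence A = 4.
The 7 still-open variables draw from only 7 values {1, 2, 3, 5, 6, 7, 8}, so each is used; only H can be 1, hence H = 1.
The 6 still-open variables together cover exactly {2, 3, 5, 6, 7, 8} — 6 values for 6 variables — and 8 appears only in B's list, so B = 8.
The 2 variables D and G are confined to {5, 7}, which locks those values in; drop them from C, F.
F must be 3 (only option left). Strike 3 from E.
Determined: A=4, B=8, F=3, H=1. The other variables each still have more than one consistent value. That makes 4.

4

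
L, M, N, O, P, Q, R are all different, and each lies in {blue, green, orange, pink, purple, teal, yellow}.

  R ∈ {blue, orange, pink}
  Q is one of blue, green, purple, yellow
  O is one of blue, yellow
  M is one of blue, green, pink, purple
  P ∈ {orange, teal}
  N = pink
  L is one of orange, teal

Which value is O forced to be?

yellow

N's domain is down to {pink}, so N = pink. Strike pink from M, R.
The 2 variables L and P are confined to {orange, teal}, which locks those values in; drop them from R.
R must be blue (only option left). Remove blue from M, O, Q.
So O = yellow.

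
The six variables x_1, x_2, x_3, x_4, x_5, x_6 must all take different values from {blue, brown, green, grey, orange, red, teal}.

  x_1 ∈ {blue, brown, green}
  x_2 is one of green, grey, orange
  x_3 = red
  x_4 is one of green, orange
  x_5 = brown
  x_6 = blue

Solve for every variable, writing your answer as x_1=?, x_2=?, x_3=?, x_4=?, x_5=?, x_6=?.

x_1=green, x_2=grey, x_3=red, x_4=orange, x_5=brown, x_6=blue

x_3 has just one choice, so x_3 = red.
x_5 must be brown (only option left). Eliminate brown elsewhere: x_1.
That leaves x_6 = blue. So x_1 can't be blue.
x_1 has just one choice, so x_1 = green. Eliminate green elsewhere: x_2, x_4.
That leaves x_4 = orange. Strike orange from x_2.
That leaves x_2 = grey.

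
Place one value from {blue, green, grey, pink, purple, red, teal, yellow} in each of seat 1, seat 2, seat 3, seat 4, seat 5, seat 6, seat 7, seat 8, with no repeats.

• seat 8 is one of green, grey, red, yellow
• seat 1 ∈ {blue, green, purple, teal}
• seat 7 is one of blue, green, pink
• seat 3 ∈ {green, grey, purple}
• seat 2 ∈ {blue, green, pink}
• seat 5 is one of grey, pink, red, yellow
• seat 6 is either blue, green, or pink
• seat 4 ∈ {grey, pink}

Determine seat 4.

Among the 8 variables, teal fits only seat 1 (and all 8 values in {blue, green, grey, pink, purple, red, teal, yellow} must be used), so seat 1 = teal.
The 7 still-open variables draw from only 7 values {blue, green, grey, pink, purple, red, yellow}, so each is used; only seat 3 can be purple, hence seat 3 = purple.
seat 2, seat 6, seat 7 between them cover only {blue, green, pink} — a naked triple. Remove those values from seat 4, seat 5, seat 8.
So seat 4 = grey.

grey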